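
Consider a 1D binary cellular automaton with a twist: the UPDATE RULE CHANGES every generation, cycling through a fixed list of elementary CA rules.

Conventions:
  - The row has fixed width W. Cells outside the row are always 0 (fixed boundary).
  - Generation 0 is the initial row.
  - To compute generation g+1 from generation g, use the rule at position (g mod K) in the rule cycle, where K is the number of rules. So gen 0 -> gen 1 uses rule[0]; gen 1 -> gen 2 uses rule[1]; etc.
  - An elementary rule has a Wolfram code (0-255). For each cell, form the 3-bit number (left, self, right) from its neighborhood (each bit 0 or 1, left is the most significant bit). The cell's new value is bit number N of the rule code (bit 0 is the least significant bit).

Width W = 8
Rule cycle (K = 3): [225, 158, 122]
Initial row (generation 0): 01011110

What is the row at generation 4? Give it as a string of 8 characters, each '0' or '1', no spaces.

Gen 0: 01011110
Gen 1 (rule 225): 00101110
Gen 2 (rule 158): 01101101
Gen 3 (rule 122): 11111110
Gen 4 (rule 225): 01111110

Answer: 01111110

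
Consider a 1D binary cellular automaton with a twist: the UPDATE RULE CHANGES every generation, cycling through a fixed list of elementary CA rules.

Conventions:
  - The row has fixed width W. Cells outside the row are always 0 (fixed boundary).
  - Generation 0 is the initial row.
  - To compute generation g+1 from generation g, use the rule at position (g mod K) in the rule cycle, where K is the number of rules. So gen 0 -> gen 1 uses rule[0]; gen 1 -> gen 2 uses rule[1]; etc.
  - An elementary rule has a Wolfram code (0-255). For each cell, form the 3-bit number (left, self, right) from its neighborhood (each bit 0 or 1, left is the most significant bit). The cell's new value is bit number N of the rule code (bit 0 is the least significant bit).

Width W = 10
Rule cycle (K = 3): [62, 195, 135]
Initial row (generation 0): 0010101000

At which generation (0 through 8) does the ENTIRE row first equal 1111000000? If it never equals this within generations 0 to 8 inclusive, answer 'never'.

Gen 0: 0010101000
Gen 1 (rule 62): 0111111100
Gen 2 (rule 195): 1011111101
Gen 3 (rule 135): 1001111001
Gen 4 (rule 62): 1111000111
Gen 5 (rule 195): 0111011011
Gen 6 (rule 135): 1010000000
Gen 7 (rule 62): 1111000000
Gen 8 (rule 195): 0111011111

Answer: 7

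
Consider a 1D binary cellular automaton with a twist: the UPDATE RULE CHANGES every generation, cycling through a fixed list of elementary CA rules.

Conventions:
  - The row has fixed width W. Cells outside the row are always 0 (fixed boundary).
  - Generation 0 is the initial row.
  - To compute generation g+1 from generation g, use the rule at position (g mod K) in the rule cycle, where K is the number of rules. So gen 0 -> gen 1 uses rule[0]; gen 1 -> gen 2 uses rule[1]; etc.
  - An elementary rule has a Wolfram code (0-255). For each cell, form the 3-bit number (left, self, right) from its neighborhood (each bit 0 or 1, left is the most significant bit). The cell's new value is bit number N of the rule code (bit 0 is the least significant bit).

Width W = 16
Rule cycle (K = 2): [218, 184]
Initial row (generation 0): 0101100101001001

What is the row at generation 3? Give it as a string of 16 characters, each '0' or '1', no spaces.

Gen 0: 0101100101001001
Gen 1 (rule 218): 1001111000110110
Gen 2 (rule 184): 0101110100101101
Gen 3 (rule 218): 1001110011001100

Answer: 1001110011001100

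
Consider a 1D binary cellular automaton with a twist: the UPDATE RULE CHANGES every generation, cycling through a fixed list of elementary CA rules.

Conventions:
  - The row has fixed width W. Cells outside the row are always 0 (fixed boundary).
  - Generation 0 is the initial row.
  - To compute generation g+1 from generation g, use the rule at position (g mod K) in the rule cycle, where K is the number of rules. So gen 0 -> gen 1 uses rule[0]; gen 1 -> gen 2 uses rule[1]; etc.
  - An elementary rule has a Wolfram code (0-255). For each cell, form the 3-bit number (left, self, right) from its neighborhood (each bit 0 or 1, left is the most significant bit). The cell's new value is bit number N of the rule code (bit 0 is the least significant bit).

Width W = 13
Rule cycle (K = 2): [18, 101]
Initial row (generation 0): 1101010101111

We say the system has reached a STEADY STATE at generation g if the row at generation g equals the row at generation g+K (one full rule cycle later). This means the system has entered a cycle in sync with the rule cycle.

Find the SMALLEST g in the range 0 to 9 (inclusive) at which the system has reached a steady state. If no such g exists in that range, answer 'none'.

Answer: 1

Derivation:
Gen 0: 1101010101111
Gen 1 (rule 18): 0000000000000
Gen 2 (rule 101): 1111111111111
Gen 3 (rule 18): 0000000000000
Gen 4 (rule 101): 1111111111111
Gen 5 (rule 18): 0000000000000
Gen 6 (rule 101): 1111111111111
Gen 7 (rule 18): 0000000000000
Gen 8 (rule 101): 1111111111111
Gen 9 (rule 18): 0000000000000
Gen 10 (rule 101): 1111111111111
Gen 11 (rule 18): 0000000000000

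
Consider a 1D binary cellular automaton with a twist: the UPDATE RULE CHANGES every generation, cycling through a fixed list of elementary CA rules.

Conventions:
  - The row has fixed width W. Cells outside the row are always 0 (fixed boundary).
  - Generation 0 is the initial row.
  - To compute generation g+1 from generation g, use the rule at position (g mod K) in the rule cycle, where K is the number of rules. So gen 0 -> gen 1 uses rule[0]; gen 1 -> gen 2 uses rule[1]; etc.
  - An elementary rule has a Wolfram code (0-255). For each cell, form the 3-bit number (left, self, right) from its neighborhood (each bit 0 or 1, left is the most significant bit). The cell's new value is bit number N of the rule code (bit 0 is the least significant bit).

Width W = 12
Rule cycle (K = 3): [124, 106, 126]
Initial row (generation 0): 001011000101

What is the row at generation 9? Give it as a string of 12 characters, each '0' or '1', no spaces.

Answer: 110011001111

Derivation:
Gen 0: 001011000101
Gen 1 (rule 124): 001111100111
Gen 2 (rule 106): 011000101101
Gen 3 (rule 126): 111101111111
Gen 4 (rule 124): 100111000001
Gen 5 (rule 106): 001101000010
Gen 6 (rule 126): 011111100111
Gen 7 (rule 124): 010000110101
Gen 8 (rule 106): 100001111010
Gen 9 (rule 126): 110011001111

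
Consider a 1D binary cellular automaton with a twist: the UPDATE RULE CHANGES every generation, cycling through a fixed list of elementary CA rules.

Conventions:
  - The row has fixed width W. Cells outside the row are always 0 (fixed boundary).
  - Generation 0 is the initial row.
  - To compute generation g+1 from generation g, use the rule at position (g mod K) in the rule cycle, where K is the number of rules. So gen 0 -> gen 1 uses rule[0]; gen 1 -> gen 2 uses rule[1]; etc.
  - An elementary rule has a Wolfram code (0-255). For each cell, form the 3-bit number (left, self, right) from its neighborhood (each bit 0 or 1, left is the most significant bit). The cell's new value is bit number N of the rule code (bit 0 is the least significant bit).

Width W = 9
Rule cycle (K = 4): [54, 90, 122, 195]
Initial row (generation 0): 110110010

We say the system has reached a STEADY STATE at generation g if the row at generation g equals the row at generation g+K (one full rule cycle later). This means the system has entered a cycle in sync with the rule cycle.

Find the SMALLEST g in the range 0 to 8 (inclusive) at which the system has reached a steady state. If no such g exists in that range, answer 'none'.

Gen 0: 110110010
Gen 1 (rule 54): 001001111
Gen 2 (rule 90): 010111001
Gen 3 (rule 122): 101101110
Gen 4 (rule 195): 000100110
Gen 5 (rule 54): 001111001
Gen 6 (rule 90): 011001110
Gen 7 (rule 122): 111111011
Gen 8 (rule 195): 011111001
Gen 9 (rule 54): 100000111
Gen 10 (rule 90): 010001101
Gen 11 (rule 122): 101011110
Gen 12 (rule 195): 000001110

Answer: none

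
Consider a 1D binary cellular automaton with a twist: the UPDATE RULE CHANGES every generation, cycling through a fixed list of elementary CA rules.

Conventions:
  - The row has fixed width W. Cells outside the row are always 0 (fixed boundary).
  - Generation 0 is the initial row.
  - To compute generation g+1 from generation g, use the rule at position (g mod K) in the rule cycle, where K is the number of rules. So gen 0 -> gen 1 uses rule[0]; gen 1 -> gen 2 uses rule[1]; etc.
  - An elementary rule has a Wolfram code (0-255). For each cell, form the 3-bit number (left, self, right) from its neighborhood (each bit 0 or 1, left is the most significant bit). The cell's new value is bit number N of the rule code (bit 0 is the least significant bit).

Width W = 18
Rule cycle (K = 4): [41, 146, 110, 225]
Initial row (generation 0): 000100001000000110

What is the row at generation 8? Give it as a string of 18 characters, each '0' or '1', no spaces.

Answer: 100111101010011101

Derivation:
Gen 0: 000100001000000110
Gen 1 (rule 41): 110001100011110100
Gen 2 (rule 146): 001010010101100010
Gen 3 (rule 110): 011110111111100110
Gen 4 (rule 225): 001111011111100010
Gen 5 (rule 41): 101000110000001000
Gen 6 (rule 146): 000101001000010100
Gen 7 (rule 110): 001111011000111100
Gen 8 (rule 225): 100111101010011101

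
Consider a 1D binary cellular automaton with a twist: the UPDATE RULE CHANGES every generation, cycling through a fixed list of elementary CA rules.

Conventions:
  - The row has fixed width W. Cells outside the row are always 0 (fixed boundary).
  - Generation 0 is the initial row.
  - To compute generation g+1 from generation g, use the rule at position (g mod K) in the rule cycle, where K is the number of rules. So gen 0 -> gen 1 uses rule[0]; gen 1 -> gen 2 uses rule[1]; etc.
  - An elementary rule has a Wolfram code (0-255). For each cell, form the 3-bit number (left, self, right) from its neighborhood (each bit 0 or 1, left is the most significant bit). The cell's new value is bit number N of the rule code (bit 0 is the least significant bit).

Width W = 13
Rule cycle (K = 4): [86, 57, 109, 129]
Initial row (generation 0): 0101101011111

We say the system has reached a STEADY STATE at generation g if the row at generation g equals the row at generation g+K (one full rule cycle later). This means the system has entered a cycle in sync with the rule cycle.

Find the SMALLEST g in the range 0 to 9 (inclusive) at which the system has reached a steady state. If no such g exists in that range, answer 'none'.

Answer: none

Derivation:
Gen 0: 0101101011111
Gen 1 (rule 86): 1100101000001
Gen 2 (rule 57): 1010010111100
Gen 3 (rule 109): 1110011100101
Gen 4 (rule 129): 0100001000000
Gen 5 (rule 86): 1110011100000
Gen 6 (rule 57): 1001010011111
Gen 7 (rule 109): 1001110010001
Gen 8 (rule 129): 0000100000100
Gen 9 (rule 86): 0001110001110
Gen 10 (rule 57): 1101001101001
Gen 11 (rule 109): 1111001111001
Gen 12 (rule 129): 0110000110000
Gen 13 (rule 86): 1011001011000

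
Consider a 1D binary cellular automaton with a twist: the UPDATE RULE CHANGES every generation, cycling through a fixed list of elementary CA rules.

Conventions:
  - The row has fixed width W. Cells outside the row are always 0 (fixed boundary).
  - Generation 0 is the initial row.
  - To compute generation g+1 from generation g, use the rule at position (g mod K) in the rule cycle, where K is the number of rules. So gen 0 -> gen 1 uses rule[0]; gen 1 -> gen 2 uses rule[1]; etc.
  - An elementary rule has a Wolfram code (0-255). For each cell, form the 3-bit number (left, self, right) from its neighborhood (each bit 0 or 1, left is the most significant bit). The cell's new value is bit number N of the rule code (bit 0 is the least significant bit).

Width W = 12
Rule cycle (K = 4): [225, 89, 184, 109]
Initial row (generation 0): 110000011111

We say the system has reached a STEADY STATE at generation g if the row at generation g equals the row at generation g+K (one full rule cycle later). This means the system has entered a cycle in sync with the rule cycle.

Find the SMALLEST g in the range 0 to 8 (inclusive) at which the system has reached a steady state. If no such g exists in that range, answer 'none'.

Answer: none

Derivation:
Gen 0: 110000011111
Gen 1 (rule 225): 010111001111
Gen 2 (rule 89): 000101101001
Gen 3 (rule 184): 000011010100
Gen 4 (rule 109): 111011111101
Gen 5 (rule 225): 011101111110
Gen 6 (rule 89): 010101000011
Gen 7 (rule 184): 001010100010
Gen 8 (rule 109): 101111101010
Gen 9 (rule 225): 010111110100
Gen 10 (rule 89): 000100010011
Gen 11 (rule 184): 000010001010
Gen 12 (rule 109): 111010101110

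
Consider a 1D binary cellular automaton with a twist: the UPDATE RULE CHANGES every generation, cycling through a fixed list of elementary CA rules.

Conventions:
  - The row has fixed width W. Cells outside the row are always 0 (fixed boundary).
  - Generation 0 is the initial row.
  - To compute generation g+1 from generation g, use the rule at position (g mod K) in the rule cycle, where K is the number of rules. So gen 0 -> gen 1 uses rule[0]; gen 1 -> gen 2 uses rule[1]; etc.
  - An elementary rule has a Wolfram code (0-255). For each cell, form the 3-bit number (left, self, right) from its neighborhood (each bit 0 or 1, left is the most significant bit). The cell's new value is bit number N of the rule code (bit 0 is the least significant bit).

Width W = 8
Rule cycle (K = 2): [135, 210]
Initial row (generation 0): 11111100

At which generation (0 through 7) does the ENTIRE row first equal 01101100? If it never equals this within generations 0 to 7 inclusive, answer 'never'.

Gen 0: 11111100
Gen 1 (rule 135): 01111001
Gen 2 (rule 210): 10111110
Gen 3 (rule 135): 10011100
Gen 4 (rule 210): 01101110
Gen 5 (rule 135): 10000100
Gen 6 (rule 210): 01001010
Gen 7 (rule 135): 11011010

Answer: never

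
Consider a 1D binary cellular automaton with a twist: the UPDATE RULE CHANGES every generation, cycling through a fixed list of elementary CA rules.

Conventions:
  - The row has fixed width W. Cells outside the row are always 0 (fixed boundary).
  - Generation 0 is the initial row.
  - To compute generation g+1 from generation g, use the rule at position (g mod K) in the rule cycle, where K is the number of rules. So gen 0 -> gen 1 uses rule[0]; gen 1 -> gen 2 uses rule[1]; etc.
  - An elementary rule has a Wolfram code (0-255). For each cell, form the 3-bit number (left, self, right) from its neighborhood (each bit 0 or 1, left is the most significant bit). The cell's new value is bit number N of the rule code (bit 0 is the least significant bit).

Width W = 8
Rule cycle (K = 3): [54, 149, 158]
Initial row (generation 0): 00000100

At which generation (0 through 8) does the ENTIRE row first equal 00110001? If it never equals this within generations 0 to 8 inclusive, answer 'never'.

Answer: never

Derivation:
Gen 0: 00000100
Gen 1 (rule 54): 00001110
Gen 2 (rule 149): 11100101
Gen 3 (rule 158): 11011101
Gen 4 (rule 54): 00100011
Gen 5 (rule 149): 10111000
Gen 6 (rule 158): 10110100
Gen 7 (rule 54): 11001110
Gen 8 (rule 149): 00100101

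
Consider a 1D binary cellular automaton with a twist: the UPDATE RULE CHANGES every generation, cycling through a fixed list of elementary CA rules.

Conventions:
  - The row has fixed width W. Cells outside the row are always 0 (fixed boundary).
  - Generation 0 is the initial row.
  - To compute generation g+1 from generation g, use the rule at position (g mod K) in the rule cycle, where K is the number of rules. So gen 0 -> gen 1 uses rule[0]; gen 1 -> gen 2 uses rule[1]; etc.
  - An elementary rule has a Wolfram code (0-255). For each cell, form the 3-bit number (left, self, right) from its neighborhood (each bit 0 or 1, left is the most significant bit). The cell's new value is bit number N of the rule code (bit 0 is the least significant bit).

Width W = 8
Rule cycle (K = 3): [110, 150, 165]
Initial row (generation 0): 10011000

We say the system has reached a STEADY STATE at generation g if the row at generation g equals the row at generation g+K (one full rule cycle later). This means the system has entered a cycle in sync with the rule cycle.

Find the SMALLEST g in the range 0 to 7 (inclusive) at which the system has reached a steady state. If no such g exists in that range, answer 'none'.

Gen 0: 10011000
Gen 1 (rule 110): 10111000
Gen 2 (rule 150): 10010100
Gen 3 (rule 165): 10011101
Gen 4 (rule 110): 10110111
Gen 5 (rule 150): 10000010
Gen 6 (rule 165): 10111010
Gen 7 (rule 110): 11101110
Gen 8 (rule 150): 01000101
Gen 9 (rule 165): 01010111
Gen 10 (rule 110): 11111101

Answer: none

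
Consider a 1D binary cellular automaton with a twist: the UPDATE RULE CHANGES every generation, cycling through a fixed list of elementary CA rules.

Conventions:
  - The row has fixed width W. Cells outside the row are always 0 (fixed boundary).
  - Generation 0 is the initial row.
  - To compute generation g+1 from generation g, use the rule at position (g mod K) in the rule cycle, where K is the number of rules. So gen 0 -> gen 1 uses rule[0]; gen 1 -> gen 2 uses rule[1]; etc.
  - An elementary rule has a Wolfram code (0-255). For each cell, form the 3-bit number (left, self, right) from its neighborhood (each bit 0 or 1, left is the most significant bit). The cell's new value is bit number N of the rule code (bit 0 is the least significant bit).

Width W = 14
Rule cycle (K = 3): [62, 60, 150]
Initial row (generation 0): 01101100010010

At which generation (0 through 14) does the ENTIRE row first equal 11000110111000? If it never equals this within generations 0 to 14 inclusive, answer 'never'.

Gen 0: 01101100010010
Gen 1 (rule 62): 11011010111111
Gen 2 (rule 60): 10110111100000
Gen 3 (rule 150): 10000011010000
Gen 4 (rule 62): 11000110111000
Gen 5 (rule 60): 10100101100100
Gen 6 (rule 150): 10111100011110
Gen 7 (rule 62): 11100010110001
Gen 8 (rule 60): 10010011101001
Gen 9 (rule 150): 11111101001111
Gen 10 (rule 62): 10000011111000
Gen 11 (rule 60): 11000010000100
Gen 12 (rule 150): 00100111001110
Gen 13 (rule 62): 01111100111001
Gen 14 (rule 60): 01000010100101

Answer: 4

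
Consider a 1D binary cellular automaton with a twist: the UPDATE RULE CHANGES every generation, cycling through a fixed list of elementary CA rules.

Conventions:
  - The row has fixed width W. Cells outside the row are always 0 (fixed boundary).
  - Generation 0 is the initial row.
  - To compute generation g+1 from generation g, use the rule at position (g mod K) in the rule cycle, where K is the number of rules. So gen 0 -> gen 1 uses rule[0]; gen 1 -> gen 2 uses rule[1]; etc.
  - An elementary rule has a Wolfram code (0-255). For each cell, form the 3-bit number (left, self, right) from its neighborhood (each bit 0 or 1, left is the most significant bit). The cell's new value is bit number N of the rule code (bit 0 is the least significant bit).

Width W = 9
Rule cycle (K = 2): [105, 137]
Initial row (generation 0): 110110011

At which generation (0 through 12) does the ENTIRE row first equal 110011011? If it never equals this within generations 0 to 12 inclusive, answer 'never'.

Gen 0: 110110011
Gen 1 (rule 105): 111110011
Gen 2 (rule 137): 111100010
Gen 3 (rule 105): 100101000
Gen 4 (rule 137): 000000011
Gen 5 (rule 105): 111111011
Gen 6 (rule 137): 111110010
Gen 7 (rule 105): 100010000
Gen 8 (rule 137): 001000111
Gen 9 (rule 105): 100010101
Gen 10 (rule 137): 001000000
Gen 11 (rule 105): 100011111
Gen 12 (rule 137): 001011110

Answer: never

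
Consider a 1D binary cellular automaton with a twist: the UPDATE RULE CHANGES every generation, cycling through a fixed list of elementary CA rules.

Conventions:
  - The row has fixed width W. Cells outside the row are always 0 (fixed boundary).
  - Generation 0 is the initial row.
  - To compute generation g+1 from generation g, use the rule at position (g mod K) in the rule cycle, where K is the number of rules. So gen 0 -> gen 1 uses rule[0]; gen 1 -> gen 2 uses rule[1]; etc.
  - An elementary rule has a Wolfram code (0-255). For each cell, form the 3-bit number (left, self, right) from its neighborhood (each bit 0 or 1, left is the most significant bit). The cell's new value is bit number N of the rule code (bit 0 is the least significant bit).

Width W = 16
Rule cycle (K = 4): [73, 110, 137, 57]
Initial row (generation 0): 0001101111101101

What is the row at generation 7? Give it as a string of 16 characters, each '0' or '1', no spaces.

Answer: 0100111000100010

Derivation:
Gen 0: 0001101111101101
Gen 1 (rule 73): 1101101000101100
Gen 2 (rule 110): 1111111001111100
Gen 3 (rule 137): 1111110001111001
Gen 4 (rule 57): 1000001101000100
Gen 5 (rule 73): 0011101100010001
Gen 6 (rule 110): 0110111100110011
Gen 7 (rule 137): 0100111000100010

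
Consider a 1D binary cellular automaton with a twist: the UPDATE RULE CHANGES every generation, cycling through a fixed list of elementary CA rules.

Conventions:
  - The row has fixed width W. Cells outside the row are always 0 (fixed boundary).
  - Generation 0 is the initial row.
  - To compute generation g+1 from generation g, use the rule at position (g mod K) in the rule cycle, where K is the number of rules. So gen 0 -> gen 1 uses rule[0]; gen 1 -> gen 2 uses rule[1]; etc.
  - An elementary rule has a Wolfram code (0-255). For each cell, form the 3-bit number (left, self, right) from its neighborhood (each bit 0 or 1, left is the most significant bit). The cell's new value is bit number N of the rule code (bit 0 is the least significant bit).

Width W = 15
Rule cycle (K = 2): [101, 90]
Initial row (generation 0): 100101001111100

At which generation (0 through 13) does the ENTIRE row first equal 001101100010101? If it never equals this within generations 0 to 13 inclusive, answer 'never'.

Gen 0: 100101001111100
Gen 1 (rule 101): 100111000000101
Gen 2 (rule 90): 011101100001000
Gen 3 (rule 101): 000110101101011
Gen 4 (rule 90): 001110001100011
Gen 5 (rule 101): 100010100101001
Gen 6 (rule 90): 010100011000110
Gen 7 (rule 101): 011101001010010
Gen 8 (rule 90): 110100110001101
Gen 9 (rule 101): 011100010100111
Gen 10 (rule 90): 110110100011101
Gen 11 (rule 101): 011011101000111
Gen 12 (rule 90): 111010100101101
Gen 13 (rule 101): 001111100110111

Answer: never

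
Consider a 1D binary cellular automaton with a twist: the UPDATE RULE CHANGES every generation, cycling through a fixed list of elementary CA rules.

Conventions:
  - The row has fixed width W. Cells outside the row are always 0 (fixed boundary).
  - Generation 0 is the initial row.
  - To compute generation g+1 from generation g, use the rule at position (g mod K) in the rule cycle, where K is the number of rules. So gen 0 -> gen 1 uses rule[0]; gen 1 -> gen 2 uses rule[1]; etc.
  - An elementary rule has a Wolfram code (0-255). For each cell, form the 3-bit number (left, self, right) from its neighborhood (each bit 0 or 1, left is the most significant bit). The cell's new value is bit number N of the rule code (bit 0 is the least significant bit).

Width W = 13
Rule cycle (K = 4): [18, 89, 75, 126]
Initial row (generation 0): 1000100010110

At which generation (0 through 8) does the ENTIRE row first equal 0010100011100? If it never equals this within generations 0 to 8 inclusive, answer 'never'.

Answer: never

Derivation:
Gen 0: 1000100010110
Gen 1 (rule 18): 0101010100001
Gen 2 (rule 89): 0000000011100
Gen 3 (rule 75): 1111111110101
Gen 4 (rule 126): 1000000011111
Gen 5 (rule 18): 0100000100000
Gen 6 (rule 89): 0011110011111
Gen 7 (rule 75): 1110010110001
Gen 8 (rule 126): 1011111111011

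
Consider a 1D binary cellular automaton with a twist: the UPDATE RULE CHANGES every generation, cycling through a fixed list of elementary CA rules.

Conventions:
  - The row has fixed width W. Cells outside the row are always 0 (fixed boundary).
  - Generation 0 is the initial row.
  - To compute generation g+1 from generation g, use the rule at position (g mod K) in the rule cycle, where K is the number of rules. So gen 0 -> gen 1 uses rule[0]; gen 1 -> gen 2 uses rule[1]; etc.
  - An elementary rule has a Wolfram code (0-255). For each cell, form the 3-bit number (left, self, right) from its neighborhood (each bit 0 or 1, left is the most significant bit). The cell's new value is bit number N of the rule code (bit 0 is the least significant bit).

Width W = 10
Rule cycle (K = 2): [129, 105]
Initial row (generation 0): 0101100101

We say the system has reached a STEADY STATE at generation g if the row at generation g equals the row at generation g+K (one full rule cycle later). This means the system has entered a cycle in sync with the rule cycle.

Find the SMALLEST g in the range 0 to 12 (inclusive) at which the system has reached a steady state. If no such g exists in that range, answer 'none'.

Gen 0: 0101100101
Gen 1 (rule 129): 0000000000
Gen 2 (rule 105): 1111111111
Gen 3 (rule 129): 0111111110
Gen 4 (rule 105): 0100000010
Gen 5 (rule 129): 0001111000
Gen 6 (rule 105): 1101001011
Gen 7 (rule 129): 0000000000
Gen 8 (rule 105): 1111111111
Gen 9 (rule 129): 0111111110
Gen 10 (rule 105): 0100000010
Gen 11 (rule 129): 0001111000
Gen 12 (rule 105): 1101001011
Gen 13 (rule 129): 0000000000
Gen 14 (rule 105): 1111111111

Answer: none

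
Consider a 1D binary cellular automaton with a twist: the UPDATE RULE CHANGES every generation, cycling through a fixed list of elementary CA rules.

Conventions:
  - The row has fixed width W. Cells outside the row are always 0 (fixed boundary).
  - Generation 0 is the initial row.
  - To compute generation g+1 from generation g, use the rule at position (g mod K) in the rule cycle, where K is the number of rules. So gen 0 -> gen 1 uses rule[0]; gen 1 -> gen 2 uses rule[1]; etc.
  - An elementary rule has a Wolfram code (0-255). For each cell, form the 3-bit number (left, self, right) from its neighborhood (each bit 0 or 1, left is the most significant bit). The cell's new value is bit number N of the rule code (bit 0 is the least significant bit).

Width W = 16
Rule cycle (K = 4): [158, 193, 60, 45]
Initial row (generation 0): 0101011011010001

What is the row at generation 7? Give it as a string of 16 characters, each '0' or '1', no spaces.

Answer: 0100000000100000

Derivation:
Gen 0: 0101011011010001
Gen 1 (rule 158): 1101010010011011
Gen 2 (rule 193): 0100000000001001
Gen 3 (rule 60): 0110000000001101
Gen 4 (rule 45): 0100111111101011
Gen 5 (rule 158): 1111111111001010
Gen 6 (rule 193): 0111111111000000
Gen 7 (rule 60): 0100000000100000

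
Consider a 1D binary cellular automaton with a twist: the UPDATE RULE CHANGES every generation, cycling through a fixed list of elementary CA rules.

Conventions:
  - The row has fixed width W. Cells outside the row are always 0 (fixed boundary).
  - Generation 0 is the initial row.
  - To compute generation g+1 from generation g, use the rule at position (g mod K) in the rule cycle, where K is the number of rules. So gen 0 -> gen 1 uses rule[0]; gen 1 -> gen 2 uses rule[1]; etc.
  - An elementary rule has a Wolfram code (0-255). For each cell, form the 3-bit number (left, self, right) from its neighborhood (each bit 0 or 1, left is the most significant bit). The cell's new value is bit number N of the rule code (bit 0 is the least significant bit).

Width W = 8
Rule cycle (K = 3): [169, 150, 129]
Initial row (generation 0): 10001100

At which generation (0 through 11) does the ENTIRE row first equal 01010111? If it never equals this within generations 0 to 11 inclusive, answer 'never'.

Answer: never

Derivation:
Gen 0: 10001100
Gen 1 (rule 169): 00101001
Gen 2 (rule 150): 01101111
Gen 3 (rule 129): 00000110
Gen 4 (rule 169): 11110100
Gen 5 (rule 150): 01100110
Gen 6 (rule 129): 00000000
Gen 7 (rule 169): 11111111
Gen 8 (rule 150): 01111110
Gen 9 (rule 129): 00111100
Gen 10 (rule 169): 10111001
Gen 11 (rule 150): 10010111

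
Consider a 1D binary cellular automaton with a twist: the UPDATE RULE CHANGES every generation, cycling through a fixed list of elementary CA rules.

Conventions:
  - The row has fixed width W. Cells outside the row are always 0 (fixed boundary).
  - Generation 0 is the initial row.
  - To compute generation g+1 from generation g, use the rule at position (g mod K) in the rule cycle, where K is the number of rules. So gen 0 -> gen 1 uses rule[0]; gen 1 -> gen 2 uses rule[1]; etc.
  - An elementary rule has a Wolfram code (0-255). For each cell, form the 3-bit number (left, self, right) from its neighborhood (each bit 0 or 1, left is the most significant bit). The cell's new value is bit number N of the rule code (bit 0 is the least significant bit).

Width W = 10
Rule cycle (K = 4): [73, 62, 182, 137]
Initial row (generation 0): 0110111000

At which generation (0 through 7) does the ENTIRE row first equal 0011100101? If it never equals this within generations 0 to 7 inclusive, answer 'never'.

Answer: never

Derivation:
Gen 0: 0110111000
Gen 1 (rule 73): 0110101011
Gen 2 (rule 62): 1101111110
Gen 3 (rule 182): 0010111101
Gen 4 (rule 137): 1000111000
Gen 5 (rule 73): 0010101011
Gen 6 (rule 62): 0111111110
Gen 7 (rule 182): 1011111101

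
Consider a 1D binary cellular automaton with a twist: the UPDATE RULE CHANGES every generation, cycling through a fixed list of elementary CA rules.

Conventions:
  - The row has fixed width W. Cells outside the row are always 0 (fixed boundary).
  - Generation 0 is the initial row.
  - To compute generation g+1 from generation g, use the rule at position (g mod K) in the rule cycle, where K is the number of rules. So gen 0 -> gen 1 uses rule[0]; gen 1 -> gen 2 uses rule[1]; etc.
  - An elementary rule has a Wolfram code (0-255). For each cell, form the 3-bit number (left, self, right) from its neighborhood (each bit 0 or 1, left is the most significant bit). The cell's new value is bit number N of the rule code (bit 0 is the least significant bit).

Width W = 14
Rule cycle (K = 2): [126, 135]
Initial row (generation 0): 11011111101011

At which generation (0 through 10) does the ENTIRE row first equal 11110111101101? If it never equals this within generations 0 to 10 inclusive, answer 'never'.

Gen 0: 11011111101011
Gen 1 (rule 126): 11110000111111
Gen 2 (rule 135): 01100111011110
Gen 3 (rule 126): 11111101110011
Gen 4 (rule 135): 01111000100100
Gen 5 (rule 126): 11001101111110
Gen 6 (rule 135): 00010000111100
Gen 7 (rule 126): 00111001100110
Gen 8 (rule 135): 11010010001000
Gen 9 (rule 126): 11111111011100
Gen 10 (rule 135): 01111110001001

Answer: never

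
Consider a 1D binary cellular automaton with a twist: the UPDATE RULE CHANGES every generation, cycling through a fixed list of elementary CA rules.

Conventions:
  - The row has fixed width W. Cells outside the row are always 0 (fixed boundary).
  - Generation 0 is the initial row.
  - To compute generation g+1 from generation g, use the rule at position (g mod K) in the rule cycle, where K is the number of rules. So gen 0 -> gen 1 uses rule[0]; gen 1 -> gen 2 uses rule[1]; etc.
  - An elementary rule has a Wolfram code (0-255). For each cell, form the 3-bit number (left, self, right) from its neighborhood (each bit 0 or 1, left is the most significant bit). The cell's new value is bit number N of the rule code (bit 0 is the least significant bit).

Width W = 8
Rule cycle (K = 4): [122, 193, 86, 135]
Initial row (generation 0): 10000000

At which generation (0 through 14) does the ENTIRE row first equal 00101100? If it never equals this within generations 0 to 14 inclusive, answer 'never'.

Gen 0: 10000000
Gen 1 (rule 122): 01000000
Gen 2 (rule 193): 00011111
Gen 3 (rule 86): 00100001
Gen 4 (rule 135): 11101111
Gen 5 (rule 122): 10111001
Gen 6 (rule 193): 00011000
Gen 7 (rule 86): 00101100
Gen 8 (rule 135): 11100001
Gen 9 (rule 122): 10110010
Gen 10 (rule 193): 00010000
Gen 11 (rule 86): 00111000
Gen 12 (rule 135): 11010011
Gen 13 (rule 122): 11101111
Gen 14 (rule 193): 01100111

Answer: 7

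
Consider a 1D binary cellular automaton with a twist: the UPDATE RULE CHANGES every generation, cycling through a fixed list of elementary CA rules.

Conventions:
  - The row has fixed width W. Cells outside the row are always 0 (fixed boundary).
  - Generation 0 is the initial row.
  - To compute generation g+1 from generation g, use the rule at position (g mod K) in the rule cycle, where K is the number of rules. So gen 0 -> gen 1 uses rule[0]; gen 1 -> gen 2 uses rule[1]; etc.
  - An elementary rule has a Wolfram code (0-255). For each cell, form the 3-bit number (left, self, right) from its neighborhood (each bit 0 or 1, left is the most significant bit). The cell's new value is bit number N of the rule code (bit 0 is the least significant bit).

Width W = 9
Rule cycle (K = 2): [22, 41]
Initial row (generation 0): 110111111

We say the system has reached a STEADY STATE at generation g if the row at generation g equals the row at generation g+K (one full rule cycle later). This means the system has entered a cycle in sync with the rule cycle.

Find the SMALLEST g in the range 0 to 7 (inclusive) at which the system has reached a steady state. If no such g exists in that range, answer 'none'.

Answer: 1

Derivation:
Gen 0: 110111111
Gen 1 (rule 22): 000000000
Gen 2 (rule 41): 111111111
Gen 3 (rule 22): 000000000
Gen 4 (rule 41): 111111111
Gen 5 (rule 22): 000000000
Gen 6 (rule 41): 111111111
Gen 7 (rule 22): 000000000
Gen 8 (rule 41): 111111111
Gen 9 (rule 22): 000000000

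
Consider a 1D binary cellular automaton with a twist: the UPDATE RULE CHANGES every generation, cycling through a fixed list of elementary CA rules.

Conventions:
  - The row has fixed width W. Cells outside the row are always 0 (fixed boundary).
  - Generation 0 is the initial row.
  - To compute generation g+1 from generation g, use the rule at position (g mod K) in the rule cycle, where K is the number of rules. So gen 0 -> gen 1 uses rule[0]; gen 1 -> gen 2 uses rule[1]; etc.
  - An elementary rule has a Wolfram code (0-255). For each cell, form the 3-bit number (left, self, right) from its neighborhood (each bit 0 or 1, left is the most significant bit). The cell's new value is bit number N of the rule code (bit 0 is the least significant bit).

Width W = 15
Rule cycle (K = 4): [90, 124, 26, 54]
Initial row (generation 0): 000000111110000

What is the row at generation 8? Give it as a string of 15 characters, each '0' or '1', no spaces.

Gen 0: 000000111110000
Gen 1 (rule 90): 000001100011000
Gen 2 (rule 124): 000001110011100
Gen 3 (rule 26): 000011001110010
Gen 4 (rule 54): 000100110001111
Gen 5 (rule 90): 001011111011001
Gen 6 (rule 124): 001110001111101
Gen 7 (rule 26): 011001011000000
Gen 8 (rule 54): 100111100100000

Answer: 100111100100000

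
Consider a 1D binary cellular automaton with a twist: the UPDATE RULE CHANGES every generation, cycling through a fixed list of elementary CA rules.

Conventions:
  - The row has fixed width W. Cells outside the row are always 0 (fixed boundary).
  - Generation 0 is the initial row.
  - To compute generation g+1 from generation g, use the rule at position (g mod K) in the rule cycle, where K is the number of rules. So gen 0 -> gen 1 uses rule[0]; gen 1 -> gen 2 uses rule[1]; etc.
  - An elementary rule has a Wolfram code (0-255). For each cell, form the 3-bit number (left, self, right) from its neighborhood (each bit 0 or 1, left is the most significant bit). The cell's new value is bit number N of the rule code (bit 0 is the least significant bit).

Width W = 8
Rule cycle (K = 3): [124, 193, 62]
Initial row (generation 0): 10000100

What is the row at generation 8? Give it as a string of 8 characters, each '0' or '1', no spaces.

Answer: 00110001

Derivation:
Gen 0: 10000100
Gen 1 (rule 124): 11000110
Gen 2 (rule 193): 01010010
Gen 3 (rule 62): 11111111
Gen 4 (rule 124): 10000001
Gen 5 (rule 193): 00111100
Gen 6 (rule 62): 01100010
Gen 7 (rule 124): 01110011
Gen 8 (rule 193): 00110001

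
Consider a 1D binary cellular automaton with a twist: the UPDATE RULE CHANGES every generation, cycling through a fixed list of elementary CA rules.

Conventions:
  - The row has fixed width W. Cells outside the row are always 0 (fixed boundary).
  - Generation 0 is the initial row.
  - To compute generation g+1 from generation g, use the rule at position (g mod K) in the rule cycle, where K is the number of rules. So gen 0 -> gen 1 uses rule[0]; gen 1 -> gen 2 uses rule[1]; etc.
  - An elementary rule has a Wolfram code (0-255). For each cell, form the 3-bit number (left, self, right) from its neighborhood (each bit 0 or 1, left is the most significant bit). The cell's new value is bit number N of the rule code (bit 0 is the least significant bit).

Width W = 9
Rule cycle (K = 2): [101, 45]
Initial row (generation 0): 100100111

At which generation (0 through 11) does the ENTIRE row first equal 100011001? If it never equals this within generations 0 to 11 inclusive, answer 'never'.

Gen 0: 100100111
Gen 1 (rule 101): 100100001
Gen 2 (rule 45): 100101101
Gen 3 (rule 101): 100110111
Gen 4 (rule 45): 100101100
Gen 5 (rule 101): 100110101
Gen 6 (rule 45): 100101111
Gen 7 (rule 101): 100110001
Gen 8 (rule 45): 100100101
Gen 9 (rule 101): 100100111
Gen 10 (rule 45): 100100100
Gen 11 (rule 101): 100100101

Answer: never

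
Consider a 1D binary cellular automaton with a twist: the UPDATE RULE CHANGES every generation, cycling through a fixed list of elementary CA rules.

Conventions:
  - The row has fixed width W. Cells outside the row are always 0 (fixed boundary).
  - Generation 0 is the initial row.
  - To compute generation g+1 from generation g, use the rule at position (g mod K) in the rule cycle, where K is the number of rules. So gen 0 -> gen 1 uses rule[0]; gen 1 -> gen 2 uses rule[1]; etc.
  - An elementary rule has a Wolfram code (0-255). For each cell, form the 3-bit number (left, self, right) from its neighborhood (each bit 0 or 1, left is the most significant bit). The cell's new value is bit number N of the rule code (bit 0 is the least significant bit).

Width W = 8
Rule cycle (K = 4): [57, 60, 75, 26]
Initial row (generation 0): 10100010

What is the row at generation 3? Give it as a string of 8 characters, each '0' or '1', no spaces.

Gen 0: 10100010
Gen 1 (rule 57): 01011001
Gen 2 (rule 60): 01110101
Gen 3 (rule 75): 11010000

Answer: 11010000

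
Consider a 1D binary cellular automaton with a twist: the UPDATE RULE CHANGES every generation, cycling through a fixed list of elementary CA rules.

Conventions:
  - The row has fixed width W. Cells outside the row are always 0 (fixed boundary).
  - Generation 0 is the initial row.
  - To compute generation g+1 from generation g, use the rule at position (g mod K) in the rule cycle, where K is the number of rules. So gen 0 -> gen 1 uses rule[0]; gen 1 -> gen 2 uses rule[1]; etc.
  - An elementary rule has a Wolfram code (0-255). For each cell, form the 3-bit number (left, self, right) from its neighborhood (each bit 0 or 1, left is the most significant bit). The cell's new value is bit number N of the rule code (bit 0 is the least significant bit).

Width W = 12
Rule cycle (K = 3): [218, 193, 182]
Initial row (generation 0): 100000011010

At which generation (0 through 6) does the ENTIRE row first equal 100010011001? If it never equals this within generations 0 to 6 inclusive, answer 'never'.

Gen 0: 100000011010
Gen 1 (rule 218): 010000111001
Gen 2 (rule 193): 000110011000
Gen 3 (rule 182): 001001100100
Gen 4 (rule 218): 010111111010
Gen 5 (rule 193): 000011111000
Gen 6 (rule 182): 000101110100

Answer: never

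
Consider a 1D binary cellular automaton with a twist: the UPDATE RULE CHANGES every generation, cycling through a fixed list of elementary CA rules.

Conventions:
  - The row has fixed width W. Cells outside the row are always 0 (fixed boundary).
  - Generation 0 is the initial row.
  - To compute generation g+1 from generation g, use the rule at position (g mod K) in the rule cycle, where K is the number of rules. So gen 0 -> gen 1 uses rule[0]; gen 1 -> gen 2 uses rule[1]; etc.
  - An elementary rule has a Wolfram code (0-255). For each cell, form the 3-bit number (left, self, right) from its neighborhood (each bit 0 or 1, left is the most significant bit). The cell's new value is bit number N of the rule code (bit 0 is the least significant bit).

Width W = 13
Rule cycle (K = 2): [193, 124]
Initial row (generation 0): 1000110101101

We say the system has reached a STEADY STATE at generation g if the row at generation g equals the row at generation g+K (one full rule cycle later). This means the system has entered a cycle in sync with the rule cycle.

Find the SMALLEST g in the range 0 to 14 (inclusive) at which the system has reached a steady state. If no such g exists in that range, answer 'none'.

Gen 0: 1000110101101
Gen 1 (rule 193): 0010010000100
Gen 2 (rule 124): 0011011000110
Gen 3 (rule 193): 1001001010010
Gen 4 (rule 124): 1101101111011
Gen 5 (rule 193): 0100100111001
Gen 6 (rule 124): 0110110101101
Gen 7 (rule 193): 0010010000100
Gen 8 (rule 124): 0011011000110
Gen 9 (rule 193): 1001001010010
Gen 10 (rule 124): 1101101111011
Gen 11 (rule 193): 0100100111001
Gen 12 (rule 124): 0110110101101
Gen 13 (rule 193): 0010010000100
Gen 14 (rule 124): 0011011000110
Gen 15 (rule 193): 1001001010010
Gen 16 (rule 124): 1101101111011

Answer: none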